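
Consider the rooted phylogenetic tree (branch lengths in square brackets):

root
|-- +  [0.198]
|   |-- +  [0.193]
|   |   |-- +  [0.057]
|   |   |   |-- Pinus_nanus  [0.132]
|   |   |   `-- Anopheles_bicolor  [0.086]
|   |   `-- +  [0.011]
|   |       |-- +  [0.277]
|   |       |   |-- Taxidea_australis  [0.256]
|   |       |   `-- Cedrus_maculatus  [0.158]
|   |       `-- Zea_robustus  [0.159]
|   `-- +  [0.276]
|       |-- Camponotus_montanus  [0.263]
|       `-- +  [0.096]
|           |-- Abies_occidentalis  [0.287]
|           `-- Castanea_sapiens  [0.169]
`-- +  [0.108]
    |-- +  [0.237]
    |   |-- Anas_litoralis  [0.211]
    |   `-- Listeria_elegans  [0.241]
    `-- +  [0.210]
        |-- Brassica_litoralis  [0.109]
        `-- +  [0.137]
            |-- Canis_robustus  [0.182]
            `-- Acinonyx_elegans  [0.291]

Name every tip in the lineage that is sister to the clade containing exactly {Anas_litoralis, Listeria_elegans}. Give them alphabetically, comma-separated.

The clade containing exactly {Anas_litoralis, Listeria_elegans} attaches to the tree at the node subtending ((Anas_litoralis,Listeria_elegans),(Brassica_litoralis,(Canis_robustus,Acinonyx_elegans))).
The other lineage descending from that same node — the sister group — is (Brassica_litoralis,(Canis_robustus,Acinonyx_elegans)); its 3 tips in alphabetical order are the answer.

Acinonyx_elegans, Brassica_litoralis, Canis_robustus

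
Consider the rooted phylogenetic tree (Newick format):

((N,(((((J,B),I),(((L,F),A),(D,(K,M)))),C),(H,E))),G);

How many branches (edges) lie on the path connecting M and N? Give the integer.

8

The MRCA of M and N is the node subtending (N,(((((J,B),I),(((L,F),A),(D,(K,M)))),C),(H,E))).
From M up to that node: 7 branches. From N up to the same node: 1 branch. Total: 7 + 1 = 8.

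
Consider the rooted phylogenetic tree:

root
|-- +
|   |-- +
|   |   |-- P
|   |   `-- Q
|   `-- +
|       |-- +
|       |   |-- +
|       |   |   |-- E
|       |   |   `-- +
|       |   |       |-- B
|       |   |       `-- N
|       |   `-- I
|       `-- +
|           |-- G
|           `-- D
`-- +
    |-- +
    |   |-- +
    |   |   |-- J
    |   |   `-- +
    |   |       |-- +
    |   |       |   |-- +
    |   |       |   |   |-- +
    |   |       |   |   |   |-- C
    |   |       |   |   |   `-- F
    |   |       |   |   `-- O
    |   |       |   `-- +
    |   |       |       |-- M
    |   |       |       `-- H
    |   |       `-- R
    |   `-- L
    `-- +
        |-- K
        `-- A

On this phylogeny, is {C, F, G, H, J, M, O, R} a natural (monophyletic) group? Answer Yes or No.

No

The MRCA of the listed taxa is the root, so the smallest clade containing them is the whole tree.
That clade also contains A, B, D, E, I, K, L, N, P, Q, which are not in the proposed group, so the group is not monophyletic.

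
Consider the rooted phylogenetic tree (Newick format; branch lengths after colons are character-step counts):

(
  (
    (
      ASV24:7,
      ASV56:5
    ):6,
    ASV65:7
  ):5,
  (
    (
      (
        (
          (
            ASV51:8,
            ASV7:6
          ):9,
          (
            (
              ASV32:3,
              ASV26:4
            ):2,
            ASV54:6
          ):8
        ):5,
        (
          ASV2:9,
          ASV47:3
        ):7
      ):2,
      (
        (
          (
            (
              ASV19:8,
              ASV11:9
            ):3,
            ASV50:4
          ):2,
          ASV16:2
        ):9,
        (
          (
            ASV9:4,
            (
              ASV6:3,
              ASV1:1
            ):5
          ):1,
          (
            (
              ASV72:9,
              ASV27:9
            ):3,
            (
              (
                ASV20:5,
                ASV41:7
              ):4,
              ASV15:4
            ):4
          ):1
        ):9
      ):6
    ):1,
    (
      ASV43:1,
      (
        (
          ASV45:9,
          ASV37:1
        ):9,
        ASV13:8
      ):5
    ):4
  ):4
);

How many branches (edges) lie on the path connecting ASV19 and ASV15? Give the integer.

8

The MRCA of ASV19 and ASV15 is the node subtending ((((ASV19,ASV11),ASV50),ASV16),((ASV9,(ASV6,ASV1)),((ASV72,ASV27),((ASV20,ASV41),ASV15)))).
From ASV19 up to that node: 4 branches. From ASV15 up to the same node: 4 branches. Total: 4 + 4 = 8.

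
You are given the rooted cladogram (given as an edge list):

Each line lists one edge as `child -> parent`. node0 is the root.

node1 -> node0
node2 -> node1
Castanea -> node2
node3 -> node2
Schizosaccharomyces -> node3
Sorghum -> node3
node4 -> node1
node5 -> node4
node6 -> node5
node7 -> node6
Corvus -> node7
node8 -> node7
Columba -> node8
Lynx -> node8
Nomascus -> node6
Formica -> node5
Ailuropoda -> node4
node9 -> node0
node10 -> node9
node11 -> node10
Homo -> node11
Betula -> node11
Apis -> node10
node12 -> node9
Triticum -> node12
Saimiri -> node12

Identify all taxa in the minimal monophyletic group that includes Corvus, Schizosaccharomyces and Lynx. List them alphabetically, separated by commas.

Tracing Corvus: it sits inside (Corvus,(Columba,Lynx)).
Tracing Schizosaccharomyces: it sits inside (Schizosaccharomyces,Sorghum).
Tracing Lynx: it sits inside (Columba,Lynx).
The smallest clade enclosing all 3 is ((Castanea,(Schizosaccharomyces,Sorghum)),((((Corvus,(Columba,Lynx)),Nomascus),Formica),Ailuropoda)); the answer is its 9 terminal taxa in alphabetical order.

Ailuropoda, Castanea, Columba, Corvus, Formica, Lynx, Nomascus, Schizosaccharomyces, Sorghum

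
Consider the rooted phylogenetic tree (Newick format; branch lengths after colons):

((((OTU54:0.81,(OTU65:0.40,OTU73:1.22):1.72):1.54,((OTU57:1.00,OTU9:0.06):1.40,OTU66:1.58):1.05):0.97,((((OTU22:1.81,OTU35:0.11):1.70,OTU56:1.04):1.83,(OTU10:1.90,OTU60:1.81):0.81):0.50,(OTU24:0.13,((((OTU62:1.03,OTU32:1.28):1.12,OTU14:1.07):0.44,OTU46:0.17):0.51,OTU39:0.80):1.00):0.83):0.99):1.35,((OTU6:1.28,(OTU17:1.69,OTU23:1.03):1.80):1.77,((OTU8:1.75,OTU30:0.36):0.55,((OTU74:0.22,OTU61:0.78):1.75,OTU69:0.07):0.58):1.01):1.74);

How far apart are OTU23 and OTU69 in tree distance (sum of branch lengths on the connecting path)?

6.26

The path runs OTU23 → … → MRCA → … → OTU69; the MRCA is the node subtending ((OTU6,(OTU17,OTU23)),((OTU8,OTU30),((OTU74,OTU61),OTU69))).
Branch lengths along that path: 1.03 + 1.80 + 1.77 + 1.01 + 0.58 + 0.07 = 6.26.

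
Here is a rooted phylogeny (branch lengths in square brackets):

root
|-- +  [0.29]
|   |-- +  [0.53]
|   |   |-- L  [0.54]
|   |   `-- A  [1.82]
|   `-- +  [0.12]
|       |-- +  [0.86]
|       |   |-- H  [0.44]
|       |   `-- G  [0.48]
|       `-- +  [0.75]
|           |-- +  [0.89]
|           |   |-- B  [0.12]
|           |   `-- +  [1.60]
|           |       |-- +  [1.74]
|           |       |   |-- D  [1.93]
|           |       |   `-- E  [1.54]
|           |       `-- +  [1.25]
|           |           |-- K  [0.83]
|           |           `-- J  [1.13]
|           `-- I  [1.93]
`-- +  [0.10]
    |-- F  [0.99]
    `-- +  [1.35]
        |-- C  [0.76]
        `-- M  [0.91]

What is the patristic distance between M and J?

8.39

The path runs M → … → MRCA → … → J; the MRCA is the root of the tree.
Branch lengths along that path: 0.91 + 1.35 + 0.10 + 0.29 + 0.12 + 0.75 + 0.89 + 1.60 + 1.25 + 1.13 = 8.39.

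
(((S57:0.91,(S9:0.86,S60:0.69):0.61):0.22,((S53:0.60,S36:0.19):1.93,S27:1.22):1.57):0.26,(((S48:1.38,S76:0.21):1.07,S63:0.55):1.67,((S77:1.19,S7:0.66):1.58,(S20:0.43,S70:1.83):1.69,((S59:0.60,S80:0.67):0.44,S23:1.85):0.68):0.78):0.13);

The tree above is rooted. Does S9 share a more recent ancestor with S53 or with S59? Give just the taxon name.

S53

The MRCA of S9 and S53 subtends ((S57,(S9,S60)),((S53,S36),S27)) (6 taxa).
The MRCA of S9 and S59 is the root, subtending the entire tree (16 taxa).
The first is nested inside the second, so S9 shares a more recent common ancestor with S53.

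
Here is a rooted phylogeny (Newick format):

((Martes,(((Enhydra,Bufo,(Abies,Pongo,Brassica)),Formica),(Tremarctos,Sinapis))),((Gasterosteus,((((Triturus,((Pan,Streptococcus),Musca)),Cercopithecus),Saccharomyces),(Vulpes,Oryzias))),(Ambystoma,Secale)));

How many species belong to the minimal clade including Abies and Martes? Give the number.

9

The MRCA of Abies and Martes is the node subtending (Martes,(((Enhydra,Bufo,(Abies,Pongo,Brassica)),Formica),(Tremarctos,Sinapis))).
That clade contains 9 terminal taxa: Abies, Brassica, Bufo, Enhydra, Formica, Martes, Pongo, Sinapis, Tremarctos.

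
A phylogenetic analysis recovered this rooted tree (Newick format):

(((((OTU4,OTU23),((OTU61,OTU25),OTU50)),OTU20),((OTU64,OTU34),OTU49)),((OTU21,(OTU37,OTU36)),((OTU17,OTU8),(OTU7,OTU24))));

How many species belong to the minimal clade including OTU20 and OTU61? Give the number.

6

The MRCA of OTU20 and OTU61 is the node subtending (((OTU4,OTU23),((OTU61,OTU25),OTU50)),OTU20).
That clade contains 6 terminal taxa: OTU20, OTU23, OTU25, OTU4, OTU50, OTU61.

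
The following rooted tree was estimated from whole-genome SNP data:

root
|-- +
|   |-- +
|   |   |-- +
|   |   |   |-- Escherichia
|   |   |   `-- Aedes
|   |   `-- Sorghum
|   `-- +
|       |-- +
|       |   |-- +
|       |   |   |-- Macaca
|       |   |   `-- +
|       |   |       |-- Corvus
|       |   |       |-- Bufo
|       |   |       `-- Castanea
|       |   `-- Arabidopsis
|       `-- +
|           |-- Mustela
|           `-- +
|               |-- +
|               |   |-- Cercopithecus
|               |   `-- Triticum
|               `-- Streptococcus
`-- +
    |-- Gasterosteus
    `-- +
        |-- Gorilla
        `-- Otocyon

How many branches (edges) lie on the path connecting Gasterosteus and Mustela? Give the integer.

The MRCA of Gasterosteus and Mustela is the root of the tree.
From Gasterosteus up to that node: 2 branches. From Mustela up to the same node: 4 branches. Total: 2 + 4 = 6.

6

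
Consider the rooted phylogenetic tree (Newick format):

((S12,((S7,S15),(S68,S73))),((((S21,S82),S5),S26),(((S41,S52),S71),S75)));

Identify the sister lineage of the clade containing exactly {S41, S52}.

S71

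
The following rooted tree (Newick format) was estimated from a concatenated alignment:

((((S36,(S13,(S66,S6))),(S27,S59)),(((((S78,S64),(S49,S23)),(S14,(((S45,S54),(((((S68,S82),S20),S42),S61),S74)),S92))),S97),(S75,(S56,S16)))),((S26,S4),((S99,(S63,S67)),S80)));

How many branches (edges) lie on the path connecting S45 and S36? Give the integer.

11

The MRCA of S45 and S36 is the node subtending (((S36,(S13,(S66,S6))),(S27,S59)),(((((S78,S64),(S49,S23)),(S14,(((S45,S54),(((((S68,S82),S20),S42),S61),S74)),S92))),S97),(S75,(S56,S16)))).
From S45 up to that node: 8 branches. From S36 up to the same node: 3 branches. Total: 8 + 3 = 11.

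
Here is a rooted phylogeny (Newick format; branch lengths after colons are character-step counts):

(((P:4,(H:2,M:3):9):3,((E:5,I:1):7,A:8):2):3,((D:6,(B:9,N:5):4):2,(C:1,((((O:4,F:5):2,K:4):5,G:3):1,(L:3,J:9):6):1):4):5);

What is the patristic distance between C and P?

The path runs C → … → MRCA → … → P; the MRCA is the root of the tree.
Branch lengths along that path: 1 + 4 + 5 + 3 + 3 + 4 = 20.

20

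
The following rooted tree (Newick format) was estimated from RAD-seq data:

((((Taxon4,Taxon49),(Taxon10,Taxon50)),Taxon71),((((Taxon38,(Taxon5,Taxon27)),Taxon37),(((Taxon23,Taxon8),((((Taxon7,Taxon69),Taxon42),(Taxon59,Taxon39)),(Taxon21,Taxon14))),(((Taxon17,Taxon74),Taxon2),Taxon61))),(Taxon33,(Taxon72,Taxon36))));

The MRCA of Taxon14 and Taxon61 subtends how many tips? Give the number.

13

The MRCA of Taxon14 and Taxon61 is the node subtending (((Taxon23,Taxon8),((((Taxon7,Taxon69),Taxon42),(Taxon59,Taxon39)),(Taxon21,Taxon14))),(((Taxon17,Taxon74),Taxon2),Taxon61)).
That clade contains 13 terminal taxa: Taxon14, Taxon17, Taxon2, Taxon21, Taxon23, Taxon39, Taxon42, Taxon59, Taxon61, Taxon69, Taxon7, Taxon74, Taxon8.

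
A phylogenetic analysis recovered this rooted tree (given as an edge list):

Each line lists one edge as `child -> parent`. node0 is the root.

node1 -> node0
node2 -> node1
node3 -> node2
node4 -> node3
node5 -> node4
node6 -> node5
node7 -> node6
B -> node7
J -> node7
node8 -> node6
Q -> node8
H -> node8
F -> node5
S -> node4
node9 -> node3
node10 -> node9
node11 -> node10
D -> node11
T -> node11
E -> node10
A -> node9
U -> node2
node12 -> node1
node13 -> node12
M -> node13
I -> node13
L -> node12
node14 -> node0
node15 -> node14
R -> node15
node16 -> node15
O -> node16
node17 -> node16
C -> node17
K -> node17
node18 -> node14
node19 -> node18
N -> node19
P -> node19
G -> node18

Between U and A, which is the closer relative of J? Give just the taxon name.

A

The MRCA of J and A subtends (((((B,J),(Q,H)),F),S),(((D,T),E),A)) (10 taxa).
The MRCA of J and U subtends ((((((B,J),(Q,H)),F),S),(((D,T),E),A)),U) (11 taxa).
The first is nested inside the second, so J shares a more recent common ancestor with A.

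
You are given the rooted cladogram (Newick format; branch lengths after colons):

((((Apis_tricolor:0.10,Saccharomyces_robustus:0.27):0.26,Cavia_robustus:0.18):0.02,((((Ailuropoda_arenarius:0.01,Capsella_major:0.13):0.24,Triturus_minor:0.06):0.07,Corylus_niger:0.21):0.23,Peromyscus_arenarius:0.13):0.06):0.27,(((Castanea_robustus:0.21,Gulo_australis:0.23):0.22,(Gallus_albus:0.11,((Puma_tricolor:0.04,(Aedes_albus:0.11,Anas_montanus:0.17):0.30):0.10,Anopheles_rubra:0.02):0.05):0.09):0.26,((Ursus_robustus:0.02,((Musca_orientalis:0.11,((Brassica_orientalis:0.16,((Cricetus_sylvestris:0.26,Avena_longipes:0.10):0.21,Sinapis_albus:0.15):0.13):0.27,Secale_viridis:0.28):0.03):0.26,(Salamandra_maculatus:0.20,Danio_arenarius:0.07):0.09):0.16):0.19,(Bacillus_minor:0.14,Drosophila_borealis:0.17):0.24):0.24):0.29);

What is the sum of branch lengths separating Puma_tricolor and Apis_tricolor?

1.48

The path runs Puma_tricolor → … → MRCA → … → Apis_tricolor; the MRCA is the root of the tree.
Branch lengths along that path: 0.04 + 0.10 + 0.05 + 0.09 + 0.26 + 0.29 + 0.27 + 0.02 + 0.26 + 0.10 = 1.48.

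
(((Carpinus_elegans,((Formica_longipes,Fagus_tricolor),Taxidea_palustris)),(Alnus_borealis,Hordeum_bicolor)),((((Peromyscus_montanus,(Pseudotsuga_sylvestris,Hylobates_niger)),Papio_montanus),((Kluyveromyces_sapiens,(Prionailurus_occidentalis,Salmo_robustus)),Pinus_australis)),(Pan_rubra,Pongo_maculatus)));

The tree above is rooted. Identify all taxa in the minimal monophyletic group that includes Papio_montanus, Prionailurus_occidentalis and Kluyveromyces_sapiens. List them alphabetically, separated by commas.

Hylobates_niger, Kluyveromyces_sapiens, Papio_montanus, Peromyscus_montanus, Pinus_australis, Prionailurus_occidentalis, Pseudotsuga_sylvestris, Salmo_robustus

Tracing Papio_montanus: it sits inside ((Peromyscus_montanus,(Pseudotsuga_sylvestris,Hylobates_niger)),Papio_montanus).
Tracing Prionailurus_occidentalis: it sits inside (Prionailurus_occidentalis,Salmo_robustus).
Tracing Kluyveromyces_sapiens: it sits inside (Kluyveromyces_sapiens,(Prionailurus_occidentalis,Salmo_robustus)).
The smallest clade enclosing all 3 is (((Peromyscus_montanus,(Pseudotsuga_sylvestris,Hylobates_niger)),Papio_montanus),((Kluyveromyces_sapiens,(Prionailurus_occidentalis,Salmo_robustus)),Pinus_australis)); the answer is its 8 terminal taxa in alphabetical order.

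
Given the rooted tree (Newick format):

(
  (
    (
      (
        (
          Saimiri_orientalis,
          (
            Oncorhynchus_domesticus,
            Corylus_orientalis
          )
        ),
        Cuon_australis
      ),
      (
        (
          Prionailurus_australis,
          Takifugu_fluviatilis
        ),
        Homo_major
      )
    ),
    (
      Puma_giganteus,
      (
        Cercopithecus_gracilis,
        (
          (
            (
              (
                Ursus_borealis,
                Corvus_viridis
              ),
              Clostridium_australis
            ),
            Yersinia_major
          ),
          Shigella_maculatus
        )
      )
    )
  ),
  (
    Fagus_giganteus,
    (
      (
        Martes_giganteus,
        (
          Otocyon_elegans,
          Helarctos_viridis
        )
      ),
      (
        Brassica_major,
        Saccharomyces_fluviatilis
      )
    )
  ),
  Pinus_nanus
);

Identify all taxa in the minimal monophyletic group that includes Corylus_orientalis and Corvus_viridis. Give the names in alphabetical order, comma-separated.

Cercopithecus_gracilis, Clostridium_australis, Corvus_viridis, Corylus_orientalis, Cuon_australis, Homo_major, Oncorhynchus_domesticus, Prionailurus_australis, Puma_giganteus, Saimiri_orientalis, Shigella_maculatus, Takifugu_fluviatilis, Ursus_borealis, Yersinia_major

Tracing Corylus_orientalis: it sits inside (Oncorhynchus_domesticus,Corylus_orientalis).
Tracing Corvus_viridis: it sits inside (Ursus_borealis,Corvus_viridis).
The smallest clade enclosing both is ((((Saimiri_orientalis,(Oncorhynchus_domesticus,Corylus_orientalis)),Cuon_australis),((Prionailurus_australis,Takifugu_fluviatilis),Homo_major)),(Puma_giganteus,(Cercopithecus_gracilis,((((Ursus_borealis,Corvus_viridis),Clostridium_australis),Yersinia_major),Shigella_maculatus)))); the answer is its 14 terminal taxa in alphabetical order.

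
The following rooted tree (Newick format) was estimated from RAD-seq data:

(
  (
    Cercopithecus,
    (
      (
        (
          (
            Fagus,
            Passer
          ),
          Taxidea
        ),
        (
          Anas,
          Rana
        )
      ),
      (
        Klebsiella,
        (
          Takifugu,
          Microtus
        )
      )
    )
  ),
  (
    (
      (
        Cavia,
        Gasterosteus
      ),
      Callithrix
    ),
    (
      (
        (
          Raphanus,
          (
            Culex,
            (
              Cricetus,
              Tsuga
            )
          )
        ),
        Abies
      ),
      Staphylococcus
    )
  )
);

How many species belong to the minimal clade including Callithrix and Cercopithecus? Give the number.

The MRCA of Callithrix and Cercopithecus is the root, so the clade is the entire tree.
That clade contains 18 terminal taxa: Abies, Anas, Callithrix, Cavia, Cercopithecus, Cricetus, Culex, Fagus, Gasterosteus, Klebsiella, Microtus, Passer, Rana, Raphanus, Staphylococcus, Takifugu, Taxidea, Tsuga.

18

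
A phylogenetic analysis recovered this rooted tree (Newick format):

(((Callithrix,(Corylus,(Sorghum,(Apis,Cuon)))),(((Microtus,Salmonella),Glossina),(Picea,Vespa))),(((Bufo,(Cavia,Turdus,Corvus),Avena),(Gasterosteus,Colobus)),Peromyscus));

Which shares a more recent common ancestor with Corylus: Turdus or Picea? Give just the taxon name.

Picea

The MRCA of Corylus and Picea subtends ((Callithrix,(Corylus,(Sorghum,(Apis,Cuon)))),(((Microtus,Salmonella),Glossina),(Picea,Vespa))) (10 taxa).
The MRCA of Corylus and Turdus is the root, subtending the entire tree (18 taxa).
The first is nested inside the second, so Corylus shares a more recent common ancestor with Picea.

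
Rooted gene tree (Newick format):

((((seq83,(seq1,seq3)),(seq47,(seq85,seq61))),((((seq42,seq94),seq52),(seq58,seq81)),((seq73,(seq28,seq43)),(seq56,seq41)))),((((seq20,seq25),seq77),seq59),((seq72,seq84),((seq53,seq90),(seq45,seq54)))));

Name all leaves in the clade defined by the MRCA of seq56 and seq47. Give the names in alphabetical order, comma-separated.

Tracing seq56: it sits inside (seq56,seq41).
Tracing seq47: it sits inside (seq47,(seq85,seq61)).
The smallest clade enclosing both is (((seq83,(seq1,seq3)),(seq47,(seq85,seq61))),((((seq42,seq94),seq52),(seq58,seq81)),((seq73,(seq28,seq43)),(seq56,seq41)))); the answer is its 16 terminal taxa in alphabetical order.

seq1, seq28, seq3, seq41, seq42, seq43, seq47, seq52, seq56, seq58, seq61, seq73, seq81, seq83, seq85, seq94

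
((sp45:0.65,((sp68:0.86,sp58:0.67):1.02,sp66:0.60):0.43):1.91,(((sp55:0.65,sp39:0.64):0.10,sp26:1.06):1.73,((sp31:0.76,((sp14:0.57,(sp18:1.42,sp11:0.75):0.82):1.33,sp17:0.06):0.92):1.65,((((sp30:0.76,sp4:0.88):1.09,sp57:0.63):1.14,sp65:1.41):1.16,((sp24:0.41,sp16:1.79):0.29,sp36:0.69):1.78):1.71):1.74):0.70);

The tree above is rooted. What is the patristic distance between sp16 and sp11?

The path runs sp16 → … → MRCA → … → sp11; the MRCA is the node subtending ((sp31,((sp14,(sp18,sp11)),sp17)),((((sp30,sp4),sp57),sp65),((sp24,sp16),sp36))).
Branch lengths along that path: 1.79 + 0.29 + 1.78 + 1.71 + 1.65 + 0.92 + 1.33 + 0.82 + 0.75 = 11.04.

11.04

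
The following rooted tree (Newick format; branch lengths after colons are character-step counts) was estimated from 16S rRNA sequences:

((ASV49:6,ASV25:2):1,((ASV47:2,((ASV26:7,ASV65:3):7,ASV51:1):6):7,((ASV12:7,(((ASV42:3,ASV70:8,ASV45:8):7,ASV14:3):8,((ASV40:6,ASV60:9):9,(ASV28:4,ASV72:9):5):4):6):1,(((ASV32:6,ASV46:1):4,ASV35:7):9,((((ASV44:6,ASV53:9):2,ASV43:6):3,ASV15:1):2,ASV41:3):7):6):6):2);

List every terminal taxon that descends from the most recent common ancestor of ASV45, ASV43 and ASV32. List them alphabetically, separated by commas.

ASV12, ASV14, ASV15, ASV28, ASV32, ASV35, ASV40, ASV41, ASV42, ASV43, ASV44, ASV45, ASV46, ASV53, ASV60, ASV70, ASV72

Tracing ASV45: it sits inside (ASV42,ASV70,ASV45).
Tracing ASV43: it sits inside ((ASV44,ASV53),ASV43).
Tracing ASV32: it sits inside (ASV32,ASV46).
The smallest clade enclosing all 3 is ((ASV12,(((ASV42,ASV70,ASV45),ASV14),((ASV40,ASV60),(ASV28,ASV72)))),(((ASV32,ASV46),ASV35),((((ASV44,ASV53),ASV43),ASV15),ASV41))); the answer is its 17 terminal taxa in alphabetical order.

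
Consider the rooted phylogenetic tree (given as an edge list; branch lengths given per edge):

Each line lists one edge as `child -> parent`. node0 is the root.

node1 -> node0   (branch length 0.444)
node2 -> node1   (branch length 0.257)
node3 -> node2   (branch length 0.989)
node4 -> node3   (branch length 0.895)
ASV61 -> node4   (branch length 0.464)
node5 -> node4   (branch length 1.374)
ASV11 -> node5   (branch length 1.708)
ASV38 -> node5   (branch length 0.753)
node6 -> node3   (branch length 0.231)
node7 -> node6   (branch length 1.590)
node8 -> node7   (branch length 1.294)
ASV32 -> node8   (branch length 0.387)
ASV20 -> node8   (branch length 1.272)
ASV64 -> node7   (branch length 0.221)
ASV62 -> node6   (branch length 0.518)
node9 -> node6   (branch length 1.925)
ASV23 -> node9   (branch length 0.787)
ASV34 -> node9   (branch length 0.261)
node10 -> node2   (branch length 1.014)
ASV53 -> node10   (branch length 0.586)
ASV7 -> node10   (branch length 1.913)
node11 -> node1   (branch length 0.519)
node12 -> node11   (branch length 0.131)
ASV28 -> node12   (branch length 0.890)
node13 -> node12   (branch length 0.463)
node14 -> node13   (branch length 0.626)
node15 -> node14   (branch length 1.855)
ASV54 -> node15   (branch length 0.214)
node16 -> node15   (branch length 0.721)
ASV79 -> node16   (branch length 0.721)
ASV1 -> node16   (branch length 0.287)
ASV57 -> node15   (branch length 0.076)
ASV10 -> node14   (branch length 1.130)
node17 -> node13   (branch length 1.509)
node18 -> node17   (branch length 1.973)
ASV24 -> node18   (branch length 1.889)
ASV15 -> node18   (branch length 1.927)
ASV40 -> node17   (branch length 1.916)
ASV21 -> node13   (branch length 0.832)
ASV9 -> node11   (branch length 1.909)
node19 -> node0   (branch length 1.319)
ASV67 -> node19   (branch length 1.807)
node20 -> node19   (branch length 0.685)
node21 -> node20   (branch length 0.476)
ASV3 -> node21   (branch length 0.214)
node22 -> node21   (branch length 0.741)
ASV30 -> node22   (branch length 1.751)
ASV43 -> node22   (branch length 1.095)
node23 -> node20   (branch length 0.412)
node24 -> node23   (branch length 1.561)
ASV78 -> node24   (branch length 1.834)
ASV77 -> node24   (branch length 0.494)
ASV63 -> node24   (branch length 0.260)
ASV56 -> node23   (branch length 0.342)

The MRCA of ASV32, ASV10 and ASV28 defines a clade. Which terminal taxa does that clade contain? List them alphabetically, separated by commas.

Tracing ASV32: it sits inside (ASV32,ASV20).
Tracing ASV10: it sits inside ((ASV54,(ASV79,ASV1),ASV57),ASV10).
Tracing ASV28: it sits inside (ASV28,(((ASV54,(ASV79,ASV1),ASV57),ASV10),((ASV24,ASV15),ASV40),ASV21)).
The smallest clade enclosing all 3 is ((((ASV61,(ASV11,ASV38)),(((ASV32,ASV20),ASV64),ASV62,(ASV23,ASV34))),(ASV53,ASV7)),((ASV28,(((ASV54,(ASV79,ASV1),ASV57),ASV10),((ASV24,ASV15),ASV40),ASV21)),ASV9)); the answer is its 22 terminal taxa in alphabetical order.

ASV1, ASV10, ASV11, ASV15, ASV20, ASV21, ASV23, ASV24, ASV28, ASV32, ASV34, ASV38, ASV40, ASV53, ASV54, ASV57, ASV61, ASV62, ASV64, ASV7, ASV79, ASV9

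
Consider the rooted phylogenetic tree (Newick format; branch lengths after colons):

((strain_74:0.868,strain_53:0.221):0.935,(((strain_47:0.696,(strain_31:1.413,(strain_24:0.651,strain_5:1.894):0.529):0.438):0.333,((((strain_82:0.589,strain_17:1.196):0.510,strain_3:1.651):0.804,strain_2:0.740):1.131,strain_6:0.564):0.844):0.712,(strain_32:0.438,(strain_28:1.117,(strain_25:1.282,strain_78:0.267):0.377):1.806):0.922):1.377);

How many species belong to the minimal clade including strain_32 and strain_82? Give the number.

The MRCA of strain_32 and strain_82 is the node subtending (((strain_47,(strain_31,(strain_24,strain_5))),((((strain_82,strain_17),strain_3),strain_2),strain_6)),(strain_32,(strain_28,(strain_25,strain_78)))).
That clade contains 13 terminal taxa: strain_17, strain_2, strain_24, strain_25, strain_28, strain_3, strain_31, strain_32, strain_47, strain_5, strain_6, strain_78, strain_82.

13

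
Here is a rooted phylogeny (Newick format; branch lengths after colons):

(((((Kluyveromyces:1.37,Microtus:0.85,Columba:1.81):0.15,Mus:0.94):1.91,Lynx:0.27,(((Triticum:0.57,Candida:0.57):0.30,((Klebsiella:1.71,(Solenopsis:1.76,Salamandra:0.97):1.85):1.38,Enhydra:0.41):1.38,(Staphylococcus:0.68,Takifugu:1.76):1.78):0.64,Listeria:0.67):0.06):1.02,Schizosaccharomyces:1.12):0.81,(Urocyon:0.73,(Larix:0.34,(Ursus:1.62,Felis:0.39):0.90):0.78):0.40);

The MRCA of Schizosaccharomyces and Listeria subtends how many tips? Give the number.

The MRCA of Schizosaccharomyces and Listeria is the node subtending ((((Kluyveromyces,Microtus,Columba),Mus),Lynx,(((Triticum,Candida),((Klebsiella,(Solenopsis,Salamandra)),Enhydra),(Staphylococcus,Takifugu)),Listeria)),Schizosaccharomyces).
That clade contains 15 terminal taxa: Candida, Columba, Enhydra, Klebsiella, Kluyveromyces, Listeria, Lynx, Microtus, Mus, Salamandra, Schizosaccharomyces, Solenopsis, Staphylococcus, Takifugu, Triticum.

15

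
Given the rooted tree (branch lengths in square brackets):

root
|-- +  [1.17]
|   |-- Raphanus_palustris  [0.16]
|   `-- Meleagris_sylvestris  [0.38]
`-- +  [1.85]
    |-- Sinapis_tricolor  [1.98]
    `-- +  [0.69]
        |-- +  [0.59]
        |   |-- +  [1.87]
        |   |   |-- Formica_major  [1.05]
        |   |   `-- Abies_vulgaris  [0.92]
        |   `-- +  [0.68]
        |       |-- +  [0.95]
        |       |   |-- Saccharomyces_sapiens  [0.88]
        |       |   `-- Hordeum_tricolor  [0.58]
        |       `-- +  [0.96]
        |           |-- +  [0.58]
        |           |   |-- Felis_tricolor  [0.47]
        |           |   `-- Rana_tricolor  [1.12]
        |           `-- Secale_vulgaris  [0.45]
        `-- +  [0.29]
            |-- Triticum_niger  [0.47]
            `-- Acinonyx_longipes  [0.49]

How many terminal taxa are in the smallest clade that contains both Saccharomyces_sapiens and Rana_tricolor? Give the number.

The MRCA of Saccharomyces_sapiens and Rana_tricolor is the node subtending ((Saccharomyces_sapiens,Hordeum_tricolor),((Felis_tricolor,Rana_tricolor),Secale_vulgaris)).
That clade contains 5 terminal taxa: Felis_tricolor, Hordeum_tricolor, Rana_tricolor, Saccharomyces_sapiens, Secale_vulgaris.

5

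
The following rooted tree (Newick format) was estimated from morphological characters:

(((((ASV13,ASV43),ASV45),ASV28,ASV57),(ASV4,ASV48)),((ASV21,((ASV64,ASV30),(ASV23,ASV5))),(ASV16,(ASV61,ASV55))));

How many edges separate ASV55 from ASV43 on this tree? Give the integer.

9

The MRCA of ASV55 and ASV43 is the root of the tree.
From ASV55 up to that node: 4 branches. From ASV43 up to the same node: 5 branches. Total: 4 + 5 = 9.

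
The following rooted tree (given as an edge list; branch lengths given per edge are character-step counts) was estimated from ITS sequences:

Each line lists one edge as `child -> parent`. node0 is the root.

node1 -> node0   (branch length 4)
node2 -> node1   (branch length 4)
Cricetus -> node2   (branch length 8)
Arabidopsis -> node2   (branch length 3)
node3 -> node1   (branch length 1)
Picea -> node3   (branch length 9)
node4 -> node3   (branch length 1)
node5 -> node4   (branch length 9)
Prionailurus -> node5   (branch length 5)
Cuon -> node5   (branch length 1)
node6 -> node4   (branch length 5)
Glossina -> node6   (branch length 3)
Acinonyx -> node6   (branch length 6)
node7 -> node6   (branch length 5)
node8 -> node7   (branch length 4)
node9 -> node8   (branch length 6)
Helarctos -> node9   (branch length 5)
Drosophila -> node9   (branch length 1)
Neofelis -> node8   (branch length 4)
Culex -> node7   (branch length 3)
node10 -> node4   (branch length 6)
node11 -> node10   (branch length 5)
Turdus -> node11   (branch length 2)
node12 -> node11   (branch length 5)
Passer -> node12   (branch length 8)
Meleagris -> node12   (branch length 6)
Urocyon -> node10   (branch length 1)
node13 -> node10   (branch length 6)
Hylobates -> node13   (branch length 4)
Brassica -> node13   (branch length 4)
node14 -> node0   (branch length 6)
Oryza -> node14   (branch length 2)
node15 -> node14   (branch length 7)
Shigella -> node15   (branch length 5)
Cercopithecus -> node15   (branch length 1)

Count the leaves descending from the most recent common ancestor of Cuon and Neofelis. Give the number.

The MRCA of Cuon and Neofelis is the node subtending ((Prionailurus,Cuon),(Glossina,Acinonyx,(((Helarctos,Drosophila),Neofelis),Culex)),((Turdus,(Passer,Meleagris)),Urocyon,(Hylobates,Brassica))).
That clade contains 14 terminal taxa: Acinonyx, Brassica, Culex, Cuon, Drosophila, Glossina, Helarctos, Hylobates, Meleagris, Neofelis, Passer, Prionailurus, Turdus, Urocyon.

14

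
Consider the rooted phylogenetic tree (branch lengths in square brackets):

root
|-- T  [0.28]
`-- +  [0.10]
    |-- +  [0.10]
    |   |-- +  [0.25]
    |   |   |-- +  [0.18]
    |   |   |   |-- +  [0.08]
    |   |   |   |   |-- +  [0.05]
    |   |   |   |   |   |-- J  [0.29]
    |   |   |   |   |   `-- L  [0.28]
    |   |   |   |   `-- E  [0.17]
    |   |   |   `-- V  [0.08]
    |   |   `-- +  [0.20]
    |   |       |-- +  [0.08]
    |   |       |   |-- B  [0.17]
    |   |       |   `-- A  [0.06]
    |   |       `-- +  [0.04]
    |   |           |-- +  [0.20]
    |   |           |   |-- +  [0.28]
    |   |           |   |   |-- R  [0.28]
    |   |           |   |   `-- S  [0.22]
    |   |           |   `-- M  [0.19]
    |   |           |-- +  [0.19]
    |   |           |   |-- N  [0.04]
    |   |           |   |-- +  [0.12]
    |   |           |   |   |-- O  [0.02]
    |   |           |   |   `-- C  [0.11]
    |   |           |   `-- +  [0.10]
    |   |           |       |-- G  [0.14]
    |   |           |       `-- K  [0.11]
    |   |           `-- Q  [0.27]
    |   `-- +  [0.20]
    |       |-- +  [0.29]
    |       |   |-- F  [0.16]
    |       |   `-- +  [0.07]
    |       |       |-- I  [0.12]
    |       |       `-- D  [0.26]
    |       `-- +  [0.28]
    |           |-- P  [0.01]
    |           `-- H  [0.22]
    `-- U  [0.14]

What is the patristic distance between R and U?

1.49

The path runs R → … → MRCA → … → U; the MRCA is the node subtending ((((((J,L),E),V),((B,A),(((R,S),M),(N,(O,C),(G,K)),Q))),((F,(I,D)),(P,H))),U).
Branch lengths along that path: 0.28 + 0.28 + 0.20 + 0.04 + 0.20 + 0.25 + 0.10 + 0.14 = 1.49.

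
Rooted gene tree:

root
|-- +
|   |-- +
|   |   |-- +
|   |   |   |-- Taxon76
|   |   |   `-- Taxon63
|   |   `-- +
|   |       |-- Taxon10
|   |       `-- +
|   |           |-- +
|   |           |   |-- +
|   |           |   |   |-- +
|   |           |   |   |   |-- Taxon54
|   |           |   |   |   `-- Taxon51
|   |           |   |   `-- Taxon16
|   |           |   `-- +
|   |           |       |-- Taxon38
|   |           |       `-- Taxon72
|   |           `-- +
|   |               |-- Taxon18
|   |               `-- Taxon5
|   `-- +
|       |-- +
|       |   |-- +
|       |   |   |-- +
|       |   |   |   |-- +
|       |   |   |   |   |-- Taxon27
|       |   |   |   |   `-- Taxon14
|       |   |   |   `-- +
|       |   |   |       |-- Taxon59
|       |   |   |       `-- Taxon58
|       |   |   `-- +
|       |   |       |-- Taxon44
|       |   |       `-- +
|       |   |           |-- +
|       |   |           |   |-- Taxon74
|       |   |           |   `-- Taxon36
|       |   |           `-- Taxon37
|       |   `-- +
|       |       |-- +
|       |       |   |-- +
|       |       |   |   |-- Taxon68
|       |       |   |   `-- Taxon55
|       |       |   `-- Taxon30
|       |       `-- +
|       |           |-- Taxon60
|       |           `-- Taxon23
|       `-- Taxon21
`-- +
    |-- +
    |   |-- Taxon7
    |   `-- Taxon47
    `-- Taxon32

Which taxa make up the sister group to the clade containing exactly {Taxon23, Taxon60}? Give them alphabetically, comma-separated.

Taxon30, Taxon55, Taxon68

The clade containing exactly {Taxon23, Taxon60} attaches to the tree at the node subtending (((Taxon68,Taxon55),Taxon30),(Taxon60,Taxon23)).
The other lineage descending from that same node — the sister group — is ((Taxon68,Taxon55),Taxon30); its 3 tips in alphabetical order are the answer.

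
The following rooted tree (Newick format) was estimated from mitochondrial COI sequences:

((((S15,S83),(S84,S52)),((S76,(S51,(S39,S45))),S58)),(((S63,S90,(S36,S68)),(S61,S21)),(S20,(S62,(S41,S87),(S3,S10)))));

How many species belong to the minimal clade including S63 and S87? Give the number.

12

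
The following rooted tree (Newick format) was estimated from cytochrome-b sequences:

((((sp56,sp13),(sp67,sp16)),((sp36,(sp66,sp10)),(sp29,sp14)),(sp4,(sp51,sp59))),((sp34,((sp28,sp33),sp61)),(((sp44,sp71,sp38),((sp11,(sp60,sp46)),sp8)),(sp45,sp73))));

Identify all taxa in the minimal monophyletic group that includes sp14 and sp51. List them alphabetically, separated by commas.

sp10, sp13, sp14, sp16, sp29, sp36, sp4, sp51, sp56, sp59, sp66, sp67

Tracing sp14: it sits inside (sp29,sp14).
Tracing sp51: it sits inside (sp51,sp59).
The smallest clade enclosing both is (((sp56,sp13),(sp67,sp16)),((sp36,(sp66,sp10)),(sp29,sp14)),(sp4,(sp51,sp59))); the answer is its 12 terminal taxa in alphabetical order.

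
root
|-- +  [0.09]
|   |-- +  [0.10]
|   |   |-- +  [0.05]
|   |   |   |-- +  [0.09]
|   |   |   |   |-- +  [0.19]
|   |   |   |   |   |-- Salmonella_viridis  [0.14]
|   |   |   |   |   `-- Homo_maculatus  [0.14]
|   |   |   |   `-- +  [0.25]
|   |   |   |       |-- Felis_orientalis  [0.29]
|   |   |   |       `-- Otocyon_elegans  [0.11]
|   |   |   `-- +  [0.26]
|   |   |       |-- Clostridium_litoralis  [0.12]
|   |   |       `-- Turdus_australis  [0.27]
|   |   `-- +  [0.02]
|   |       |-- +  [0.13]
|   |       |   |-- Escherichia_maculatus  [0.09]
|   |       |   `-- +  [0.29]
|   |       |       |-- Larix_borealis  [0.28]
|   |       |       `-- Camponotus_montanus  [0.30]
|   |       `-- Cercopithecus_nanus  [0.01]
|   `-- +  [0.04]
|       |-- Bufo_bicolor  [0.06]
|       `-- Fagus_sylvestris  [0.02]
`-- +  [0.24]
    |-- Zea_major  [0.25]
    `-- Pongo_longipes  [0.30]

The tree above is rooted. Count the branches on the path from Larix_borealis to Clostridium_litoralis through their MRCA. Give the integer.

7

The MRCA of Larix_borealis and Clostridium_litoralis is the node subtending ((((Salmonella_viridis,Homo_maculatus),(Felis_orientalis,Otocyon_elegans)),(Clostridium_litoralis,Turdus_australis)),((Escherichia_maculatus,(Larix_borealis,Camponotus_montanus)),Cercopithecus_nanus)).
From Larix_borealis up to that node: 4 branches. From Clostridium_litoralis up to the same node: 3 branches. Total: 4 + 3 = 7.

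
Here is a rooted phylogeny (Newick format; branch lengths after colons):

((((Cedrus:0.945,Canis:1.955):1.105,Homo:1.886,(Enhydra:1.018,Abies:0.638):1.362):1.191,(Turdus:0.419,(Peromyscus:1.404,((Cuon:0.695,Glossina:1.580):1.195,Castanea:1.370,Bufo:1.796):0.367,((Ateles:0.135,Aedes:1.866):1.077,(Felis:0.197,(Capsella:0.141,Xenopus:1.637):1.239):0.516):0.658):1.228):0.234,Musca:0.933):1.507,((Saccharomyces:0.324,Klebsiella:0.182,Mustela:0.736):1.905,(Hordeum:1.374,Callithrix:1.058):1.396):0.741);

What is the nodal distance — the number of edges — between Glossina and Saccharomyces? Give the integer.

9

The MRCA of Glossina and Saccharomyces is the root of the tree.
From Glossina up to that node: 6 branches. From Saccharomyces up to the same node: 3 branches. Total: 6 + 3 = 9.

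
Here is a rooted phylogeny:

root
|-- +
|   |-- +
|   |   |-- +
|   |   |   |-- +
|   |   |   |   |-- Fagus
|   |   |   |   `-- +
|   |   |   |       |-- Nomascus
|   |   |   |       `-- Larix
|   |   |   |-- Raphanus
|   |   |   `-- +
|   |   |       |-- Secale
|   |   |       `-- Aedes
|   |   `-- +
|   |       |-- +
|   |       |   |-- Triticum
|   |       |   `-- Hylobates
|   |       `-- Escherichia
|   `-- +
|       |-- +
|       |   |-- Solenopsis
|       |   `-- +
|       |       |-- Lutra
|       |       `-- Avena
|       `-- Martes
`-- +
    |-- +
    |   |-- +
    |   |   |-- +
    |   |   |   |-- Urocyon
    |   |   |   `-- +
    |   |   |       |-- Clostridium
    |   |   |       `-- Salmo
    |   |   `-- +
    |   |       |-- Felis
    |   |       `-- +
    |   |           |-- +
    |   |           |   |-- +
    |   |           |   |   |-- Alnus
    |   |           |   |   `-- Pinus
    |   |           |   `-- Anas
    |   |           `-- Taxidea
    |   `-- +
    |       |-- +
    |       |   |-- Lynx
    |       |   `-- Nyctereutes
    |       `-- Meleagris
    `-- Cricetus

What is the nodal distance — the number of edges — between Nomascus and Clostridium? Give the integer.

12

The MRCA of Nomascus and Clostridium is the root of the tree.
From Nomascus up to that node: 6 branches. From Clostridium up to the same node: 6 branches. Total: 6 + 6 = 12.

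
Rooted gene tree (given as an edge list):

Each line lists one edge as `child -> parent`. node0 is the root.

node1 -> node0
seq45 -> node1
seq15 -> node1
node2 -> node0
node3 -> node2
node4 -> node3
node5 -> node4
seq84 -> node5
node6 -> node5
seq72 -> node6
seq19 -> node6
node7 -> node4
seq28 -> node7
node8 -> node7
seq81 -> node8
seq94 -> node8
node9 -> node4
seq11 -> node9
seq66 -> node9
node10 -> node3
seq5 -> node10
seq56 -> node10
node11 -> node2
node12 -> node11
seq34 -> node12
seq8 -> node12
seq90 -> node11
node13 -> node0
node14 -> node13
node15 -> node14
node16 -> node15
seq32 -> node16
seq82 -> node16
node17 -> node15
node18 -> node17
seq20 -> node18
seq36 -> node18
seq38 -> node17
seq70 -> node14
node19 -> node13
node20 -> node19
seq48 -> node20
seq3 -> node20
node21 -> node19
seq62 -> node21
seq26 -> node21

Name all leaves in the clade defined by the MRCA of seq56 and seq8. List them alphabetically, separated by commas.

Tracing seq56: it sits inside (seq5,seq56).
Tracing seq8: it sits inside (seq34,seq8).
The smallest clade enclosing both is ((((seq84,(seq72,seq19)),(seq28,(seq81,seq94)),(seq11,seq66)),(seq5,seq56)),((seq34,seq8),seq90)); the answer is its 13 terminal taxa in alphabetical order.

seq11, seq19, seq28, seq34, seq5, seq56, seq66, seq72, seq8, seq81, seq84, seq90, seq94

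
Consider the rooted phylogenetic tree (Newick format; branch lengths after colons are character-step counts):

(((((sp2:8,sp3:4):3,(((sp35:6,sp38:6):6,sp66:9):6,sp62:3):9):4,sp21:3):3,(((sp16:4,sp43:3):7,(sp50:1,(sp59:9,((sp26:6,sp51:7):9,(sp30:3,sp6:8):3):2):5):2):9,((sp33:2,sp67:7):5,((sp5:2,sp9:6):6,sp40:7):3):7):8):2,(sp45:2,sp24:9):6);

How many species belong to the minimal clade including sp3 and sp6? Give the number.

The MRCA of sp3 and sp6 is the node subtending ((((sp2,sp3),(((sp35,sp38),sp66),sp62)),sp21),(((sp16,sp43),(sp50,(sp59,((sp26,sp51),(sp30,sp6))))),((sp33,sp67),((sp5,sp9),sp40)))).
That clade contains 20 terminal taxa: sp16, sp2, sp21, sp26, sp3, sp30, sp33, sp35, sp38, sp40, sp43, sp5, sp50, sp51, sp59, sp6, sp62, sp66, sp67, sp9.

20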